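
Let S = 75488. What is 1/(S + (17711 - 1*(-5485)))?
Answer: 1/98684 ≈ 1.0133e-5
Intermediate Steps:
1/(S + (17711 - 1*(-5485))) = 1/(75488 + (17711 - 1*(-5485))) = 1/(75488 + (17711 + 5485)) = 1/(75488 + 23196) = 1/98684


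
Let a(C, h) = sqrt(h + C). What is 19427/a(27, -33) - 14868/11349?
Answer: -1652/1261 - 19427*I*sqrt(6)/6 ≈ -1.3101 - 7931.0*I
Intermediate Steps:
a(C, h) = sqrt(C + h)
19427/a(27, -33) - 14868/11349 = 19427/(sqrt(27 - 33)) - 14868/11349 = 19427/(sqrt(-6)) - 14868*1/11349 = 19427/((I*sqrt(6))) - 1652/1261 = 19427*(-I*sqrt(6)/6) - 1652/1261 = -19427*I*sqrt(6)/6 - 1652/1261 = -1652/1261 - 19427*I*sqrt(6)/6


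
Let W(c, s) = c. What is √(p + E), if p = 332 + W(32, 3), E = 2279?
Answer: √2643 ≈ 51.410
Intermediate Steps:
p = 364 (p = 332 + 32 = 364)
√(p + E) = √(364 + 2279) = √2643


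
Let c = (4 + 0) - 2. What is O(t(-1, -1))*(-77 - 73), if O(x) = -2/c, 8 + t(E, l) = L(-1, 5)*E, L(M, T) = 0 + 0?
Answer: 150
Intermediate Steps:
L(M, T) = 0
c = 2 (c = 4 - 2 = 2)
t(E, l) = -8 (t(E, l) = -8 + 0*E = -8 + 0 = -8)
O(x) = -1 (O(x) = -2/2 = -2*1/2 = -1)
O(t(-1, -1))*(-77 - 73) = -(-77 - 73) = -1*(-150) = 150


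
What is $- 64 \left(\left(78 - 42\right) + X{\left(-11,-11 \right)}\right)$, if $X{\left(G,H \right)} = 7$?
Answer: $-2752$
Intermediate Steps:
$- 64 \left(\left(78 - 42\right) + X{\left(-11,-11 \right)}\right) = - 64 \left(\left(78 - 42\right) + 7\right) = - 64 \left(36 + 7\right) = \left(-64\right) 43 = -2752$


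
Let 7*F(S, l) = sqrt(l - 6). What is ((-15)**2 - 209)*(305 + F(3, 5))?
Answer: 4880 + 16*I/7 ≈ 4880.0 + 2.2857*I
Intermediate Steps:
F(S, l) = sqrt(-6 + l)/7 (F(S, l) = sqrt(l - 6)/7 = sqrt(-6 + l)/7)
((-15)**2 - 209)*(305 + F(3, 5)) = ((-15)**2 - 209)*(305 + sqrt(-6 + 5)/7) = (225 - 209)*(305 + sqrt(-1)/7) = 16*(305 + I/7) = 4880 + 16*I/7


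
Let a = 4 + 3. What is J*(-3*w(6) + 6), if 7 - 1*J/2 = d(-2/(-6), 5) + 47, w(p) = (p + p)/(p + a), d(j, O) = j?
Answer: -3388/13 ≈ -260.62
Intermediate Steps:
a = 7
w(p) = 2*p/(7 + p) (w(p) = (p + p)/(p + 7) = (2*p)/(7 + p) = 2*p/(7 + p))
J = -242/3 (J = 14 - 2*(-2/(-6) + 47) = 14 - 2*(-2*(-⅙) + 47) = 14 - 2*(⅓ + 47) = 14 - 2*142/3 = 14 - 284/3 = -242/3 ≈ -80.667)
J*(-3*w(6) + 6) = -242*(-6*6/(7 + 6) + 6)/3 = -242*(-6*6/13 + 6)/3 = -242*(-3*12/13 + 6)/3 = -242*(-36/13 + 6)/3 = -242/3*42/13 = -3388/13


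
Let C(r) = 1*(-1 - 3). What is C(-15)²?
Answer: 16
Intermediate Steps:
C(r) = -4 (C(r) = 1*(-4) = -4)
C(-15)² = (-4)² = 16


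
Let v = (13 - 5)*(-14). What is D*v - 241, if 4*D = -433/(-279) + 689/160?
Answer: -4520137/11160 ≈ -405.03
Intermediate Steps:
v = -112 (v = 8*(-14) = -112)
D = 261511/178560 (D = (-433/(-279) + 689/160)/4 = (-433*(-1/279) + 689*(1/160))/4 = (433/279 + 689/160)/4 = (1/4)*(261511/44640) = 261511/178560 ≈ 1.4646)
D*v - 241 = (261511/178560)*(-112) - 241 = -1830577/11160 - 241 = -4520137/11160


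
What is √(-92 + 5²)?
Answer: I*√67 ≈ 8.1853*I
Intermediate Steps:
√(-92 + 5²) = √(-92 + 25) = √(-67) = I*√67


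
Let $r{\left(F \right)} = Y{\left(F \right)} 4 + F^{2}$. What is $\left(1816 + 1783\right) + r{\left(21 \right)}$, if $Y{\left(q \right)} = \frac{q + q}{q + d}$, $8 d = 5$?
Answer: $\frac{700264}{173} \approx 4047.8$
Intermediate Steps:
$d = \frac{5}{8}$ ($d = \frac{1}{8} \cdot 5 = \frac{5}{8} \approx 0.625$)
$Y{\left(q \right)} = \frac{2 q}{\frac{5}{8} + q}$ ($Y{\left(q \right)} = \frac{q + q}{q + \frac{5}{8}} = \frac{2 q}{\frac{5}{8} + q}$)
$r{\left(F \right)} = F^{2} + \frac{64 F}{5 + 8 F}$ ($r{\left(F \right)} = \frac{16 F}{5 + 8 F} 4 + F^{2} = \frac{64 F}{5 + 8 F} + F^{2} = F^{2} + \frac{64 F}{5 + 8 F}$)
$\left(1816 + 1783\right) + r{\left(21 \right)} = \left(1816 + 1783\right) + \frac{21 \left(64 + 21 \left(5 + 8 \cdot 21\right)\right)}{5 + 8 \cdot 21} = 3599 + \frac{21 \left(64 + 21 \left(5 + 168\right)\right)}{5 + 168} = 3599 + \frac{21 \left(64 + 21 \cdot 173\right)}{173} = 3599 + 21 \cdot \frac{1}{173} \left(64 + 3633\right) = 3599 + 21 \cdot \frac{1}{173} \cdot 3697 = 3599 + \frac{77637}{173} = \frac{700264}{173}$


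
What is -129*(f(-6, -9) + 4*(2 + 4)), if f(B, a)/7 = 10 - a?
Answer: -20253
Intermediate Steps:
f(B, a) = 70 - 7*a (f(B, a) = 7*(10 - a) = 70 - 7*a)
-129*(f(-6, -9) + 4*(2 + 4)) = -129*((70 - 7*(-9)) + 4*(2 + 4)) = -129*((70 + 63) + 4*6) = -129*(133 + 24) = -129*157 = -20253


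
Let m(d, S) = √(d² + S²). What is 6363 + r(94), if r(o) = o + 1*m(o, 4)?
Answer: 6457 + 2*√2213 ≈ 6551.1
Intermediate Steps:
m(d, S) = √(S² + d²)
r(o) = o + √(16 + o²) (r(o) = o + 1*√(4² + o²) = o + 1*√(16 + o²) = o + √(16 + o²))
6363 + r(94) = 6363 + (94 + √(16 + 94²)) = 6363 + (94 + √(16 + 8836)) = 6363 + (94 + √8852) = 6363 + (94 + 2*√2213) = 6457 + 2*√2213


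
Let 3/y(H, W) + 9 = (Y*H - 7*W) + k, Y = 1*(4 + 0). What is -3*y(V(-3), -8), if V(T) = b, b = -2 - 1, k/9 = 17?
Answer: -9/188 ≈ -0.047872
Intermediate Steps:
k = 153 (k = 9*17 = 153)
Y = 4 (Y = 1*4 = 4)
b = -3
V(T) = -3
y(H, W) = 3/(144 - 7*W + 4*H) (y(H, W) = 3/(-9 + ((4*H - 7*W) + 153)) = 3/(-9 + ((-7*W + 4*H) + 153)) = 3/(-9 + (153 - 7*W + 4*H)) = 3/(144 - 7*W + 4*H))
-3*y(V(-3), -8) = -9/(144 - 7*(-8) + 4*(-3)) = -9/(144 + 56 - 12) = -9/188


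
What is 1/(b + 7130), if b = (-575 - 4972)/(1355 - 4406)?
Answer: 1017/7253059 ≈ 0.00014022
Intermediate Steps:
b = 1849/1017 (b = -5547/(-3051) = -5547*(-1/3051) = 1849/1017 ≈ 1.8181)
1/(b + 7130) = 1/(1849/1017 + 7130) = 1/(7253059/1017) = 1017/7253059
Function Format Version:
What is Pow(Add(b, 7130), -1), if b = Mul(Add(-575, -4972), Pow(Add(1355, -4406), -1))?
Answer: Rational(1017, 7253059) ≈ 0.00014022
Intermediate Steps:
b = Rational(1849, 1017) (b = Mul(-5547, Pow(-3051, -1)) = Mul(-5547, Rational(-1, 3051)) = Rational(1849, 1017) ≈ 1.8181)
Pow(Add(b, 7130), -1) = Pow(Add(Rational(1849, 1017), 7130), -1) = Pow(Rational(7253059, 1017), -1) = Rational(1017, 7253059)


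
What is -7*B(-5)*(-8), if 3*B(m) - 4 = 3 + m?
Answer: 112/3 ≈ 37.333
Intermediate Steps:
B(m) = 7/3 + m/3 (B(m) = 4/3 + (3 + m)/3 = 4/3 + (1 + m/3) = 7/3 + m/3)
-7*B(-5)*(-8) = -7*(7/3 + (⅓)*(-5))*(-8) = -7*(7/3 - 5/3)*(-8) = -7*⅔*(-8) = -14/3*(-8) = 112/3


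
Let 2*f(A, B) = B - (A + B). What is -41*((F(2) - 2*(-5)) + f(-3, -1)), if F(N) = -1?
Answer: -861/2 ≈ -430.50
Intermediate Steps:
f(A, B) = -A/2 (f(A, B) = (B - (A + B))/2 = (B + (-A - B))/2 = (-A)/2 = -A/2)
-41*((F(2) - 2*(-5)) + f(-3, -1)) = -41*((-1 - 2*(-5)) - ½*(-3)) = -41*((-1 + 10) + 3/2) = -41*(9 + 3/2) = -41*21/2 = -861/2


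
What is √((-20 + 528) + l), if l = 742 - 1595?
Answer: I*√345 ≈ 18.574*I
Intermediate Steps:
l = -853
√((-20 + 528) + l) = √((-20 + 528) - 853) = √(508 - 853) = √(-345) = I*√345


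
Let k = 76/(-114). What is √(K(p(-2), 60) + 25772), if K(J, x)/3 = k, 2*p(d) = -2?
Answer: √25770 ≈ 160.53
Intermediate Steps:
k = -⅔ (k = 76*(-1/114) = -⅔ ≈ -0.66667)
p(d) = -1 (p(d) = (½)*(-2) = -1)
K(J, x) = -2 (K(J, x) = 3*(-⅔) = -2)
√(K(p(-2), 60) + 25772) = √(-2 + 25772) = √25770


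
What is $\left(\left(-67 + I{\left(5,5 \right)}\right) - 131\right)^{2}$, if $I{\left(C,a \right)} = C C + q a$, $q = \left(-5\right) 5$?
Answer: $88804$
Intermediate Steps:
$q = -25$
$I{\left(C,a \right)} = C^{2} - 25 a$ ($I{\left(C,a \right)} = C C - 25 a = C^{2} - 25 a$)
$\left(\left(-67 + I{\left(5,5 \right)}\right) - 131\right)^{2} = \left(\left(-67 + \left(5^{2} - 125\right)\right) - 131\right)^{2} = \left(\left(-67 + \left(25 - 125\right)\right) - 131\right)^{2} = \left(\left(-67 - 100\right) - 131\right)^{2} = \left(-167 - 131\right)^{2} = \left(-298\right)^{2} = 88804$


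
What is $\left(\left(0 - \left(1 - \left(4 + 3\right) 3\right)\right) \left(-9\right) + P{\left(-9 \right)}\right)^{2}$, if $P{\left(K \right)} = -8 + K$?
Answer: $38809$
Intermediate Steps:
$\left(\left(0 - \left(1 - \left(4 + 3\right) 3\right)\right) \left(-9\right) + P{\left(-9 \right)}\right)^{2} = \left(\left(0 - \left(1 - \left(4 + 3\right) 3\right)\right) \left(-9\right) - 17\right)^{2} = \left(\left(0 + \left(-1 + 7 \cdot 3\right)\right) \left(-9\right) - 17\right)^{2} = \left(\left(0 + \left(-1 + 21\right)\right) \left(-9\right) - 17\right)^{2} = \left(\left(0 + 20\right) \left(-9\right) - 17\right)^{2} = \left(20 \left(-9\right) - 17\right)^{2} = \left(-180 - 17\right)^{2} = \left(-197\right)^{2} = 38809$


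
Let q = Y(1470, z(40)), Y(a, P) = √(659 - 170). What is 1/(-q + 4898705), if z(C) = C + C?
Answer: 4898705/23997310676536 + √489/23997310676536 ≈ 2.0414e-7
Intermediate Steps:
z(C) = 2*C
Y(a, P) = √489
q = √489 ≈ 22.113
1/(-q + 4898705) = 1/(-√489 + 4898705) = 1/(4898705 - √489)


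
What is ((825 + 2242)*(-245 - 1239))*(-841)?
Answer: 3827750948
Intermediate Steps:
((825 + 2242)*(-245 - 1239))*(-841) = (3067*(-1484))*(-841) = -4551428*(-841) = 3827750948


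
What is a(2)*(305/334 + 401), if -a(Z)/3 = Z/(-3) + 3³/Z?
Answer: -10336403/668 ≈ -15474.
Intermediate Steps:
a(Z) = Z - 81/Z (a(Z) = -3*(Z/(-3) + 3³/Z) = -3*(Z*(-⅓) + 27/Z) = -3*(-Z/3 + 27/Z) = -3*(27/Z - Z/3) = Z - 81/Z)
a(2)*(305/334 + 401) = (2 - 81/2)*(305/334 + 401) = -77/2*134239/334 = -10336403/668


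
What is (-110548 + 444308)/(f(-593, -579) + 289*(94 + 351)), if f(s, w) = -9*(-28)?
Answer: 333760/128857 ≈ 2.5902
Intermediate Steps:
f(s, w) = 252
(-110548 + 444308)/(f(-593, -579) + 289*(94 + 351)) = (-110548 + 444308)/(252 + 289*(94 + 351)) = 333760/(252 + 289*445) = 333760/(252 + 128605) = 333760/128857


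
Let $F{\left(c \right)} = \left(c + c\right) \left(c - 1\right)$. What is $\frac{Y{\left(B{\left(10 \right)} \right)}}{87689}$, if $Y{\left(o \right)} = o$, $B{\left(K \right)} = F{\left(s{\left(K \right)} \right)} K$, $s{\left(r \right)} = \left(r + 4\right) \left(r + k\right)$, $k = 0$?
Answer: $\frac{55600}{12527} \approx 4.4384$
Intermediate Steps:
$s{\left(r \right)} = r \left(4 + r\right)$ ($s{\left(r \right)} = \left(r + 4\right) \left(r + 0\right) = \left(4 + r\right) r = r \left(4 + r\right)$)
$F{\left(c \right)} = 2 c \left(-1 + c\right)$
$B{\left(K \right)} = 2 K^{2} \left(-1 + K \left(4 + K\right)\right) \left(4 + K\right)$ ($B{\left(K \right)} = 2 K \left(4 + K\right) \left(-1 + K \left(4 + K\right)\right) K = 2 K \left(-1 + K \left(4 + K\right)\right) \left(4 + K\right) K = 2 K^{2} \left(-1 + K \left(4 + K\right)\right) \left(4 + K\right)$)
$\frac{Y{\left(B{\left(10 \right)} \right)}}{87689} = \frac{2 \cdot 10^{2} \left(4 + 10\right) \left(-1 + 10^{2} + 4 \cdot 10\right)}{87689} = 2 \cdot 100 \cdot 14 \left(-1 + 100 + 40\right) \frac{1}{87689} = 2 \cdot 100 \cdot 14 \cdot 139 \cdot \frac{1}{87689} = 389200 \cdot \frac{1}{87689} = \frac{55600}{12527}$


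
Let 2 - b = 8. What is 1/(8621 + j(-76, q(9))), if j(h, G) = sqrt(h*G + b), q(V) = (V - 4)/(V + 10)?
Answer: 8621/74321667 - I*sqrt(26)/74321667 ≈ 0.000116 - 6.8607e-8*I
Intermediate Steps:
q(V) = (-4 + V)/(10 + V)
b = -6 (b = 2 - 1*8 = 2 - 8 = -6)
j(h, G) = sqrt(-6 + G*h) (j(h, G) = sqrt(h*G - 6) = sqrt(G*h - 6) = sqrt(-6 + G*h))
1/(8621 + j(-76, q(9))) = 1/(8621 + sqrt(-6 + ((-4 + 9)/(10 + 9))*(-76))) = 1/(8621 + sqrt(-6 + (5/19)*(-76))) = 1/(8621 + sqrt(-6 - 20)) = 1/(8621 + sqrt(-26)) = 1/(8621 + I*sqrt(26))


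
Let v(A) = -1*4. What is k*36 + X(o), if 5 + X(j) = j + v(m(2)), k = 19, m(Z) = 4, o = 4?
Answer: 679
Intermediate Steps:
v(A) = -4
X(j) = -9 + j (X(j) = -5 + (j - 4) = -5 + (-4 + j) = -9 + j)
k*36 + X(o) = 19*36 + (-9 + 4) = 684 - 5 = 679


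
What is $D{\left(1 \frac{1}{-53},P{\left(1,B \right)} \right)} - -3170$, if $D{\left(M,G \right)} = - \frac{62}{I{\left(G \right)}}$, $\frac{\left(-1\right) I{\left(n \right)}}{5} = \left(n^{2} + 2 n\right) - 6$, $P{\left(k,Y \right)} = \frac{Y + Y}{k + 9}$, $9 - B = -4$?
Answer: $\frac{472640}{149} \approx 3172.1$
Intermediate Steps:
$B = 13$ ($B = 9 - -4 = 9 + 4 = 13$)
$P{\left(k,Y \right)} = \frac{2 Y}{9 + k}$
$I{\left(n \right)} = 30 - 10 n - 5 n^{2}$ ($I{\left(n \right)} = - 5 \left(\left(n^{2} + 2 n\right) - 6\right) = - 5 \left(-6 + n^{2} + 2 n\right) = 30 - 10 n - 5 n^{2}$)
$D{\left(M,G \right)} = - \frac{62}{30 - 10 G - 5 G^{2}}$
$D{\left(1 \frac{1}{-53},P{\left(1,B \right)} \right)} - -3170 = \frac{62}{5 \left(-6 + \left(2 \cdot 13 \frac{1}{9 + 1}\right)^{2} + 2 \cdot 2 \cdot 13 \frac{1}{9 + 1}\right)} - -3170 = \frac{62}{5 \left(-6 + \left(2 \cdot 13 \cdot \frac{1}{10}\right)^{2} + 2 \cdot 2 \cdot 13 \cdot \frac{1}{10}\right)} + 3170 = \frac{62}{5 \left(-6 + \left(\frac{13}{5}\right)^{2} + 2 \cdot \frac{13}{5}\right)} + 3170 = \frac{62}{5 \left(-6 + \frac{169}{25} + \frac{26}{5}\right)} + 3170 = \frac{62}{5 \cdot \frac{149}{25}} + 3170 = \frac{62}{5} \cdot \frac{25}{149} + 3170 = \frac{310}{149} + 3170 = \frac{472640}{149}$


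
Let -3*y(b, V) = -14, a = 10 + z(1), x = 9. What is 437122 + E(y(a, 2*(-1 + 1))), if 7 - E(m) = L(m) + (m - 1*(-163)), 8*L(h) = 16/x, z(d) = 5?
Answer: 3932650/9 ≈ 4.3696e+5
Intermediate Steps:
L(h) = 2/9 (L(h) = (16/9)/8 = (16*(⅑))/8 = (⅛)*(16/9) = 2/9)
a = 15 (a = 10 + 5 = 15)
y(b, V) = 14/3 (y(b, V) = -⅓*(-14) = 14/3)
E(m) = -1406/9 - m (E(m) = 7 - (2/9 + (m - 1*(-163))) = 7 - (2/9 + (m + 163)) = 7 - (2/9 + (163 + m)) = 7 - (1469/9 + m) = 7 + (-1469/9 - m) = -1406/9 - m)
437122 + E(y(a, 2*(-1 + 1))) = 437122 + (-1406/9 - 1*14/3) = 437122 + (-1406/9 - 14/3) = 437122 - 1448/9 = 3932650/9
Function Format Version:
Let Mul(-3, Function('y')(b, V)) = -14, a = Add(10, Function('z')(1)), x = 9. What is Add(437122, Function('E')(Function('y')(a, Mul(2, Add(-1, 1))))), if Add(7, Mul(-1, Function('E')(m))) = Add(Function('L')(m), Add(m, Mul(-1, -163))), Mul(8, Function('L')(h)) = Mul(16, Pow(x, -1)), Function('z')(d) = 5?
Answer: Rational(3932650, 9) ≈ 4.3696e+5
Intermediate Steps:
Function('L')(h) = Rational(2, 9) (Function('L')(h) = Mul(Rational(1, 8), Mul(16, Pow(9, -1))) = Mul(Rational(1, 8), Mul(16, Rational(1, 9))) = Mul(Rational(1, 8), Rational(16, 9)) = Rational(2, 9))
a = 15 (a = Add(10, 5) = 15)
Function('y')(b, V) = Rational(14, 3) (Function('y')(b, V) = Mul(Rational(-1, 3), -14) = Rational(14, 3))
Function('E')(m) = Add(Rational(-1406, 9), Mul(-1, m)) (Function('E')(m) = Add(7, Mul(-1, Add(Rational(2, 9), Add(m, Mul(-1, -163))))) = Add(7, Mul(-1, Add(Rational(2, 9), Add(m, 163)))) = Add(7, Mul(-1, Add(Rational(2, 9), Add(163, m)))) = Add(7, Mul(-1, Add(Rational(1469, 9), m))) = Add(7, Add(Rational(-1469, 9), Mul(-1, m))) = Add(Rational(-1406, 9), Mul(-1, m)))
Add(437122, Function('E')(Function('y')(a, Mul(2, Add(-1, 1))))) = Add(437122, Add(Rational(-1406, 9), Mul(-1, Rational(14, 3)))) = Add(437122, Add(Rational(-1406, 9), Rational(-14, 3))) = Add(437122, Rational(-1448, 9)) = Rational(3932650, 9)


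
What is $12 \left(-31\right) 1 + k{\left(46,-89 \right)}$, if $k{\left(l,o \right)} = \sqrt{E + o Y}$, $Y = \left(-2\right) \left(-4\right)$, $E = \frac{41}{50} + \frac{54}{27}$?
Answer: $-372 + \frac{i \sqrt{70918}}{10} \approx -372.0 + 26.63 i$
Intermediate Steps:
$E = \frac{141}{50}$ ($E = 41 \cdot \frac{1}{50} + 54 \cdot \frac{1}{27} = \frac{41}{50} + 2 = \frac{141}{50} \approx 2.82$)
$Y = 8$
$k{\left(l,o \right)} = \sqrt{\frac{141}{50} + 8 o}$ ($k{\left(l,o \right)} = \sqrt{\frac{141}{50} + o 8} = \sqrt{\frac{141}{50} + 8 o}$)
$12 \left(-31\right) 1 + k{\left(46,-89 \right)} = 12 \left(-31\right) 1 + \frac{\sqrt{282 + 800 \left(-89\right)}}{10} = \left(-372\right) 1 + \frac{\sqrt{282 - 71200}}{10} = -372 + \frac{\sqrt{-70918}}{10} = -372 + \frac{i \sqrt{70918}}{10}$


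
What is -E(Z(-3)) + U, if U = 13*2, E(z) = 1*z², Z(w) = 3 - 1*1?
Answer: 22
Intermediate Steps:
Z(w) = 2 (Z(w) = 3 - 1 = 2)
E(z) = z²
U = 26
-E(Z(-3)) + U = -1*2² + 26 = -1*4 + 26 = -4 + 26 = 22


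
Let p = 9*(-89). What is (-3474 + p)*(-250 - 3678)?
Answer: 16792200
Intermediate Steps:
p = -801
(-3474 + p)*(-250 - 3678) = (-3474 - 801)*(-250 - 3678) = -4275*(-3928) = 16792200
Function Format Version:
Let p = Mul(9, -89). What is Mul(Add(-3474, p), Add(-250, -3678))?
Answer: 16792200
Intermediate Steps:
p = -801
Mul(Add(-3474, p), Add(-250, -3678)) = Mul(Add(-3474, -801), Add(-250, -3678)) = Mul(-4275, -3928) = 16792200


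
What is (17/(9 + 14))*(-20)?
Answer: -340/23 ≈ -14.783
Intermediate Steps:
(17/(9 + 14))*(-20) = (17/23)*(-20) = -340/23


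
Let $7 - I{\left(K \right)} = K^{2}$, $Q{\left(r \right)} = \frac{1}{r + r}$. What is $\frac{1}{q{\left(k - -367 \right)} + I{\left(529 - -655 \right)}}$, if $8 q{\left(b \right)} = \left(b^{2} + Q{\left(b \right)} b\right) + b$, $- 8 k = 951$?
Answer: $- \frac{512}{713790551} \approx -7.173 \cdot 10^{-7}$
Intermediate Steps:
$k = - \frac{951}{8}$ ($k = \left(- \frac{1}{8}\right) 951 = - \frac{951}{8} \approx -118.88$)
$Q{\left(r \right)} = \frac{1}{2 r}$
$I{\left(K \right)} = 7 - K^{2}$
$q{\left(b \right)} = \frac{1}{16} + \frac{b}{8} + \frac{b^{2}}{8}$ ($q{\left(b \right)} = \frac{\left(b^{2} + \frac{1}{2 b} b\right) + b}{8} = \frac{\left(b^{2} + \frac{1}{2}\right) + b}{8} = \frac{\left(\frac{1}{2} + b^{2}\right) + b}{8} = \frac{\frac{1}{2} + b + b^{2}}{8} = \frac{1}{16} + \frac{b}{8} + \frac{b^{2}}{8}$)
$\frac{1}{q{\left(k - -367 \right)} + I{\left(529 - -655 \right)}} = \frac{1}{\left(\frac{1}{16} + \frac{\left(- \frac{951}{8} - -367\right) \left(1 - - \frac{1985}{8}\right)}{8}\right) + \left(7 - \left(529 - -655\right)^{2}\right)} = \frac{1}{\left(\frac{1}{16} + \frac{\left(- \frac{951}{8} + 367\right) \left(1 + \left(- \frac{951}{8} + 367\right)\right)}{8}\right) + \left(7 - \left(529 + 655\right)^{2}\right)} = \frac{1}{\left(\frac{1}{16} + \frac{1}{8} \cdot \frac{1985}{8} \left(1 + \frac{1985}{8}\right)\right) + \left(7 - 1184^{2}\right)} = \frac{1}{\left(\frac{1}{16} + \frac{1}{8} \cdot \frac{1985}{8} \cdot \frac{1993}{8}\right) + \left(7 - 1401856\right)} = \frac{1}{\left(\frac{1}{16} + \frac{3956105}{512}\right) + \left(7 - 1401856\right)} = \frac{1}{\frac{3956137}{512} - 1401849} = \frac{1}{- \frac{713790551}{512}} = - \frac{512}{713790551}$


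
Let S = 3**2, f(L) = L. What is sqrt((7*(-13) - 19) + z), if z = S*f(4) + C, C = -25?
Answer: 3*I*sqrt(11) ≈ 9.9499*I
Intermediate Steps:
S = 9
z = 11 (z = 9*4 - 25 = 36 - 25 = 11)
sqrt((7*(-13) - 19) + z) = sqrt((7*(-13) - 19) + 11) = sqrt((-91 - 19) + 11) = sqrt(-110 + 11) = sqrt(-99) = 3*I*sqrt(11)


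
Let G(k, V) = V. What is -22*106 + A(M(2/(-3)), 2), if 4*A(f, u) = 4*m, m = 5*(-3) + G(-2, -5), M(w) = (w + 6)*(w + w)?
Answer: -2352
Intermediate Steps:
M(w) = 2*w*(6 + w) (M(w) = (6 + w)*(2*w) = 2*w*(6 + w))
m = -20 (m = 5*(-3) - 5 = -15 - 5 = -20)
A(f, u) = -20 (A(f, u) = (4*(-20))/4 = (1/4)*(-80) = -20)
-22*106 + A(M(2/(-3)), 2) = -22*106 - 20 = -2332 - 20 = -2352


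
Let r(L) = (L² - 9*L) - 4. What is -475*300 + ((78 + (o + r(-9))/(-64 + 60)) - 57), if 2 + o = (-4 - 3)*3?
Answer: -570051/4 ≈ -1.4251e+5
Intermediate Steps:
r(L) = -4 + L² - 9*L
o = -23 (o = -2 + (-4 - 3)*3 = -2 - 7*3 = -2 - 21 = -23)
-475*300 + ((78 + (o + r(-9))/(-64 + 60)) - 57) = -475*300 + ((78 + (-23 + (-4 + (-9)² - 9*(-9)))/(-64 + 60)) - 57) = -142500 + ((78 + (-23 + (-4 + 81 + 81))/(-4)) - 57) = -142500 + ((78 + (-23 + 158)*(-¼)) - 57) = -142500 + ((78 + 135*(-¼)) - 57) = -142500 + ((78 - 135/4) - 57) = -142500 + (177/4 - 57) = -142500 - 51/4 = -570051/4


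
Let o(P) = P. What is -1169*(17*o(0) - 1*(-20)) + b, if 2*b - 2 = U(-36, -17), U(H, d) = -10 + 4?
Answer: -23382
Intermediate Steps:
U(H, d) = -6
b = -2 (b = 1 + (1/2)*(-6) = 1 - 3 = -2)
-1169*(17*o(0) - 1*(-20)) + b = -1169*(17*0 - 1*(-20)) - 2 = -1169*(0 + 20) - 2 = -1169*20 - 2 = -23380 - 2 = -23382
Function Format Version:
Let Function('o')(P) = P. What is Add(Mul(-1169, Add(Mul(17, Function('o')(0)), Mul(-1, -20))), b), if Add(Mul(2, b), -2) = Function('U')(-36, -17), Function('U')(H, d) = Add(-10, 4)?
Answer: -23382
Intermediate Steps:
Function('U')(H, d) = -6
b = -2 (b = Add(1, Mul(Rational(1, 2), -6)) = Add(1, -3) = -2)
Add(Mul(-1169, Add(Mul(17, Function('o')(0)), Mul(-1, -20))), b) = Add(Mul(-1169, Add(Mul(17, 0), Mul(-1, -20))), -2) = Add(Mul(-1169, Add(0, 20)), -2) = Add(Mul(-1169, 20), -2) = Add(-23380, -2) = -23382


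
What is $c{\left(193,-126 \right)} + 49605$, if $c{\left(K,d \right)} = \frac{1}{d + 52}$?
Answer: $\frac{3670769}{74} \approx 49605.0$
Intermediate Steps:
$c{\left(K,d \right)} = \frac{1}{52 + d}$
$c{\left(193,-126 \right)} + 49605 = \frac{1}{52 - 126} + 49605 = \frac{1}{-74} + 49605 = - \frac{1}{74} + 49605 = \frac{3670769}{74}$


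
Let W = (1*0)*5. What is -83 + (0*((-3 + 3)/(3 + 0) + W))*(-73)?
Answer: -83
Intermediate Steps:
W = 0 (W = 0*5 = 0)
-83 + (0*((-3 + 3)/(3 + 0) + W))*(-73) = -83 + (0*((-3 + 3)/(3 + 0) + 0))*(-73) = -83 + (0*(0/3 + 0))*(-73) = -83 + (0*(0*(1/3) + 0))*(-73) = -83 + (0*(0 + 0))*(-73) = -83 + (0*0)*(-73) = -83 + 0*(-73) = -83 + 0 = -83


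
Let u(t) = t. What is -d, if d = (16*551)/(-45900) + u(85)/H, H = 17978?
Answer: 38648137/206297550 ≈ 0.18734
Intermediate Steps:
d = -38648137/206297550 (d = (16*551)/(-45900) + 85/17978 = 8816*(-1/45900) + 85*(1/17978) = -2204/11475 + 85/17978 = -38648137/206297550 ≈ -0.18734)
-d = -1*(-38648137/206297550) = 38648137/206297550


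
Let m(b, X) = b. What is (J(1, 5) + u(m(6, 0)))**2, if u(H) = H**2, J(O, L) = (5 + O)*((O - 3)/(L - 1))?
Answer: 1089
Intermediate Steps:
J(O, L) = (-3 + O)*(5 + O)/(-1 + L) (J(O, L) = (5 + O)*((-3 + O)/(-1 + L)) = (-3 + O)*(5 + O)/(-1 + L))
(J(1, 5) + u(m(6, 0)))**2 = ((-15 + 1**2 + 2*1)/(-1 + 5) + 6**2)**2 = ((-15 + 1 + 2)/4 + 36)**2 = ((1/4)*(-12) + 36)**2 = (-3 + 36)**2 = 33**2 = 1089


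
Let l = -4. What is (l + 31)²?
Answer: 729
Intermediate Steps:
(l + 31)² = (-4 + 31)² = 27² = 729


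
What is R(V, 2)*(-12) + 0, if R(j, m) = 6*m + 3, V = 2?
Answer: -180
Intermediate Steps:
R(j, m) = 3 + 6*m
R(V, 2)*(-12) + 0 = (3 + 6*2)*(-12) + 0 = (3 + 12)*(-12) + 0 = 15*(-12) + 0 = -180 + 0 = -180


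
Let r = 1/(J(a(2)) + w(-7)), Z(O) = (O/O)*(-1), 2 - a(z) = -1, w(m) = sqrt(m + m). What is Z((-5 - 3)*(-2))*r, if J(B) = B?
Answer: I/(sqrt(14) - 3*I) ≈ -0.13043 + 0.16268*I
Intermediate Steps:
w(m) = sqrt(2)*sqrt(m) (w(m) = sqrt(2*m) = sqrt(2)*sqrt(m))
a(z) = 3 (a(z) = 2 - 1*(-1) = 2 + 1 = 3)
Z(O) = -1 (Z(O) = 1*(-1) = -1)
r = 1/(3 + I*sqrt(14)) (r = 1/(3 + sqrt(2)*sqrt(-7)) = 1/(3 + sqrt(2)*(I*sqrt(7))) = 1/(3 + I*sqrt(14)) ≈ 0.13043 - 0.16268*I)
Z((-5 - 3)*(-2))*r = -(3/23 - I*sqrt(14)/23) = -3/23 + I*sqrt(14)/23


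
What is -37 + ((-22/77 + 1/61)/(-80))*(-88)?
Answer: -31851/854 ≈ -37.296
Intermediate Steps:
-37 + ((-22/77 + 1/61)/(-80))*(-88) = -37 + ((-22*1/77 + 1*(1/61))*(-1/80))*(-88) = -37 + ((-2/7 + 1/61)*(-1/80))*(-88) = -37 - 115/427*(-1/80)*(-88) = -37 + (23/6832)*(-88) = -37 - 253/854 = -31851/854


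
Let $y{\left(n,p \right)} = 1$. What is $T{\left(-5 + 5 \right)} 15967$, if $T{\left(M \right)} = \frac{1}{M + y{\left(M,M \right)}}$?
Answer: $15967$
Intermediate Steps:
$T{\left(M \right)} = \frac{1}{1 + M}$ ($T{\left(M \right)} = \frac{1}{M + 1} = \frac{1}{1 + M}$)
$T{\left(-5 + 5 \right)} 15967 = \frac{1}{1 + \left(-5 + 5\right)} 15967 = \frac{1}{1 + 0} \cdot 15967 = 1^{-1} \cdot 15967 = 1 \cdot 15967 = 15967$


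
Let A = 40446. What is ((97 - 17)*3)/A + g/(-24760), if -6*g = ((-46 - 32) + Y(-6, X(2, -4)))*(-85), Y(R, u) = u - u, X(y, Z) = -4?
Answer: 1687841/33381432 ≈ 0.050562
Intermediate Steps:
Y(R, u) = 0
g = -1105 (g = -((-46 - 32) + 0)*(-85)/6 = -(-78 + 0)*(-85)/6 = -(-13)*(-85) = -⅙*6630 = -1105)
((97 - 17)*3)/A + g/(-24760) = ((97 - 17)*3)/40446 - 1105/(-24760) = (80*3)*(1/40446) - 1105*(-1/24760) = 240*(1/40446) + 221/4952 = 40/6741 + 221/4952 = 1687841/33381432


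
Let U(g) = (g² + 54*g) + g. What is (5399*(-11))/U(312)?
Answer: -59389/114504 ≈ -0.51866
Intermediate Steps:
U(g) = g² + 55*g
(5399*(-11))/U(312) = (5399*(-11))/((312*(55 + 312))) = -59389/(312*367) = -59389/114504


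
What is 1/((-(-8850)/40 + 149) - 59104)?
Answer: -4/234935 ≈ -1.7026e-5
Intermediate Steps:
1/((-(-8850)/40 + 149) - 59104) = 1/((-118*(-15/8) + 149) - 59104) = 1/((885/4 + 149) - 59104) = 1/(1481/4 - 59104) = 1/(-234935/4) = -4/234935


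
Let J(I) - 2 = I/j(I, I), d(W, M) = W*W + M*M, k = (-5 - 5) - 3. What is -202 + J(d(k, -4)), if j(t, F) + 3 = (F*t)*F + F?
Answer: -1266361215/6331807 ≈ -200.00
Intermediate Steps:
j(t, F) = -3 + F + t*F² (j(t, F) = -3 + ((F*t)*F + F) = -3 + (t*F² + F) = -3 + (F + t*F²) = -3 + F + t*F²)
k = -13 (k = -10 - 3 = -13)
d(W, M) = M² + W² (d(W, M) = W² + M² = M² + W²)
J(I) = 2 + I/(-3 + I + I³) (J(I) = 2 + I/(-3 + I + I*I²) = 2 + I/(-3 + I + I³))
-202 + J(d(k, -4)) = -202 + (-6 + 2*((-4)² + (-13)²)³ + 3*((-4)² + (-13)²))/(-3 + ((-4)² + (-13)²) + ((-4)² + (-13)²)³) = -202 + (-6 + 2*(16 + 169)³ + 3*(16 + 169))/(-3 + (16 + 169) + (16 + 169)³) = -202 + (-6 + 2*185³ + 3*185)/(-3 + 185 + 185³) = -202 + (-6 + 2*6331625 + 555)/(-3 + 185 + 6331625) = -202 + (-6 + 12663250 + 555)/6331807 = -202 + (1/6331807)*12663799 = -202 + 12663799/6331807 = -1266361215/6331807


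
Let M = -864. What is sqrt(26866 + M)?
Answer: sqrt(26002) ≈ 161.25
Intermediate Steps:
sqrt(26866 + M) = sqrt(26866 - 864) = sqrt(26002)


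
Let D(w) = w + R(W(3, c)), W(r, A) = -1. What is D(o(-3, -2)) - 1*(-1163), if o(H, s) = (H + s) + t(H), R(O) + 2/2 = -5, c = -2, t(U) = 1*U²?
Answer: 1161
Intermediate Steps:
t(U) = U²
R(O) = -6 (R(O) = -1 - 5 = -6)
o(H, s) = H + s + H² (o(H, s) = (H + s) + H² = H + s + H²)
D(w) = -6 + w (D(w) = w - 6 = -6 + w)
D(o(-3, -2)) - 1*(-1163) = (-6 + (-3 - 2 + (-3)²)) - 1*(-1163) = (-6 + (-3 - 2 + 9)) + 1163 = (-6 + 4) + 1163 = -2 + 1163 = 1161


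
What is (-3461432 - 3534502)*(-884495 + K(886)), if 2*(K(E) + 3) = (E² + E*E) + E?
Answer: 693010226106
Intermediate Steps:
K(E) = -3 + E² + E/2 (K(E) = -3 + ((E² + E*E) + E)/2 = -3 + ((E² + E²) + E)/2 = -3 + (2*E² + E)/2 = -3 + (E + 2*E²)/2 = -3 + (E² + E/2) = -3 + E² + E/2)
(-3461432 - 3534502)*(-884495 + K(886)) = (-3461432 - 3534502)*(-884495 + (-3 + 886² + (½)*886)) = -6995934*(-884495 + (-3 + 784996 + 443)) = -6995934*(-884495 + 785436) = -6995934*(-99059) = 693010226106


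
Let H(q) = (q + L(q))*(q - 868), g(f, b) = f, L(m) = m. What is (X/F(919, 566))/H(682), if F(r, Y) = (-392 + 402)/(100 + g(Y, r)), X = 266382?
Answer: -14784201/211420 ≈ -69.928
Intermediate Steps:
F(r, Y) = 10/(100 + Y) (F(r, Y) = (-392 + 402)/(100 + Y) = 10/(100 + Y))
H(q) = 2*q*(-868 + q) (H(q) = (q + q)*(q - 868) = (2*q)*(-868 + q) = 2*q*(-868 + q))
(X/F(919, 566))/H(682) = (266382/((10/(100 + 566))))/((2*682*(-868 + 682))) = (266382/((10/666)))/((2*682*(-186))) = (266382/((10*(1/666))))/(-253704) = (266382/(5/333))*(-1/253704) = (266382*(333/5))*(-1/253704) = (88705206/5)*(-1/253704) = -14784201/211420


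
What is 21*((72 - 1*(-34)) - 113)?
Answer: -147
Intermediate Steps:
21*((72 - 1*(-34)) - 113) = 21*((72 + 34) - 113) = 21*(106 - 113) = 21*(-7) = -147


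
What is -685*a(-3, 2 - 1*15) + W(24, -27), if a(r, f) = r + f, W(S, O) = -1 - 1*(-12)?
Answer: 10971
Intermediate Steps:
W(S, O) = 11 (W(S, O) = -1 + 12 = 11)
a(r, f) = f + r
-685*a(-3, 2 - 1*15) + W(24, -27) = -685*((2 - 1*15) - 3) + 11 = -685*((2 - 15) - 3) + 11 = -685*(-13 - 3) + 11 = -685*(-16) + 11 = 10960 + 11 = 10971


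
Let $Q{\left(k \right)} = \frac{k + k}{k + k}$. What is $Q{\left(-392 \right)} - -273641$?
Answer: $273642$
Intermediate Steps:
$Q{\left(k \right)} = 1$ ($Q{\left(k \right)} = \frac{2 k}{2 k} = 2 k \frac{1}{2 k} = 1$)
$Q{\left(-392 \right)} - -273641 = 1 - -273641 = 1 + 273641 = 273642$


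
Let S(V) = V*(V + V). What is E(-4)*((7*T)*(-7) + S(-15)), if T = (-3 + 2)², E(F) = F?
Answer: -1604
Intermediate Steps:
S(V) = 2*V² (S(V) = V*(2*V) = 2*V²)
T = 1 (T = (-1)² = 1)
E(-4)*((7*T)*(-7) + S(-15)) = -4*((7*1)*(-7) + 2*(-15)²) = -4*(7*(-7) + 2*225) = -4*(-49 + 450) = -4*401 = -1604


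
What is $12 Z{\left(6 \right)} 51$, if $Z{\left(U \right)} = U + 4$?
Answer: $6120$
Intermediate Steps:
$Z{\left(U \right)} = 4 + U$
$12 Z{\left(6 \right)} 51 = 12 \left(4 + 6\right) 51 = 12 \cdot 10 \cdot 51 = 120 \cdot 51 = 6120$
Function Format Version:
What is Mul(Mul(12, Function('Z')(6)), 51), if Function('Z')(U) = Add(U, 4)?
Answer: 6120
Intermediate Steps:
Function('Z')(U) = Add(4, U)
Mul(Mul(12, Function('Z')(6)), 51) = Mul(Mul(12, Add(4, 6)), 51) = Mul(Mul(12, 10), 51) = Mul(120, 51) = 6120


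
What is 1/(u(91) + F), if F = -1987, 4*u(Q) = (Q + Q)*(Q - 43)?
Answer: 1/197 ≈ 0.0050761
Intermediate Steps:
u(Q) = Q*(-43 + Q)/2 (u(Q) = ((Q + Q)*(Q - 43))/4 = ((2*Q)*(-43 + Q))/4 = (2*Q*(-43 + Q))/4 = Q*(-43 + Q)/2)
1/(u(91) + F) = 1/((½)*91*(-43 + 91) - 1987) = 1/((½)*91*48 - 1987) = 1/(2184 - 1987) = 1/197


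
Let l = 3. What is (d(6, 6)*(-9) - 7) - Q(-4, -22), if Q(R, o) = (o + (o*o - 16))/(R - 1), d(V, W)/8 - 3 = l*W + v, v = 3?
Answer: -8229/5 ≈ -1645.8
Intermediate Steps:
d(V, W) = 48 + 24*W (d(V, W) = 24 + 8*(3*W + 3) = 24 + 8*(3 + 3*W) = 24 + (24 + 24*W) = 48 + 24*W)
Q(R, o) = (-16 + o + o**2)/(-1 + R) (Q(R, o) = (o + (o**2 - 16))/(-1 + R) = (o + (-16 + o**2))/(-1 + R) = (-16 + o + o**2)/(-1 + R))
(d(6, 6)*(-9) - 7) - Q(-4, -22) = ((48 + 24*6)*(-9) - 7) - (-16 - 22 + (-22)**2)/(-1 - 4) = ((48 + 144)*(-9) - 7) - (-16 - 22 + 484)/(-5) = (192*(-9) - 7) - (-1)*446/5 = (-1728 - 7) - 1*(-446/5) = -1735 + 446/5 = -8229/5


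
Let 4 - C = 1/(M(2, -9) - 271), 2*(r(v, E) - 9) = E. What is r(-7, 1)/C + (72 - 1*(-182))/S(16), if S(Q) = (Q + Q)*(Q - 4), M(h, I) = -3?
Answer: 639095/210624 ≈ 3.0343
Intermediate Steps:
S(Q) = 2*Q*(-4 + Q) (S(Q) = (2*Q)*(-4 + Q) = 2*Q*(-4 + Q))
r(v, E) = 9 + E/2
C = 1097/274 (C = 4 - 1/(-3 - 271) = 4 - 1/(-274) = 4 - 1*(-1/274) = 4 + 1/274 = 1097/274 ≈ 4.0036)
r(-7, 1)/C + (72 - 1*(-182))/S(16) = (9 + (1/2)*1)/(1097/274) + (72 - 1*(-182))/((2*16*(-4 + 16))) = (9 + 1/2)*(274/1097) + (72 + 182)/((2*16*12)) = (19/2)*(274/1097) + 254/384 = 2603/1097 + 254*(1/384) = 2603/1097 + 127/192 = 639095/210624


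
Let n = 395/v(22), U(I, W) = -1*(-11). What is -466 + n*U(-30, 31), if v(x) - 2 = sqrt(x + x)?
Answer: -2733/4 + 869*sqrt(11)/4 ≈ 37.287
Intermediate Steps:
U(I, W) = 11
v(x) = 2 + sqrt(2)*sqrt(x) (v(x) = 2 + sqrt(x + x) = 2 + sqrt(2*x) = 2 + sqrt(2)*sqrt(x))
n = 395/(2 + 2*sqrt(11)) (n = 395/(2 + sqrt(2)*sqrt(22)) = 395/(2 + 2*sqrt(11)) ≈ 45.753)
-466 + n*U(-30, 31) = -466 + (-79/4 + 79*sqrt(11)/4)*11 = -466 + (-869/4 + 869*sqrt(11)/4) = -2733/4 + 869*sqrt(11)/4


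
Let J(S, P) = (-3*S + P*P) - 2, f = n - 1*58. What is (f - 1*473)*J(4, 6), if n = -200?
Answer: -16082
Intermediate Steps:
f = -258 (f = -200 - 1*58 = -200 - 58 = -258)
J(S, P) = -2 + P² - 3*S (J(S, P) = (-3*S + P²) - 2 = (P² - 3*S) - 2 = -2 + P² - 3*S)
(f - 1*473)*J(4, 6) = (-258 - 1*473)*(-2 + 6² - 3*4) = (-258 - 473)*(-2 + 36 - 12) = -731*22 = -16082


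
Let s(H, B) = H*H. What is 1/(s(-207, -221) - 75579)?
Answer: -1/32730 ≈ -3.0553e-5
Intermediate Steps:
s(H, B) = H**2
1/(s(-207, -221) - 75579) = 1/((-207)**2 - 75579) = 1/(42849 - 75579) = 1/(-32730) = -1/32730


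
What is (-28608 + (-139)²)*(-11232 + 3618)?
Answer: 70711218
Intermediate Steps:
(-28608 + (-139)²)*(-11232 + 3618) = (-28608 + 19321)*(-7614) = -9287*(-7614) = 70711218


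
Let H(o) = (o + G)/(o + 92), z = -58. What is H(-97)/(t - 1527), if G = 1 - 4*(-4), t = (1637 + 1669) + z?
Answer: 16/1721 ≈ 0.0092969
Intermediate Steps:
t = 3248 (t = (1637 + 1669) - 58 = 3306 - 58 = 3248)
G = 17 (G = 1 + 16 = 17)
H(o) = (17 + o)/(92 + o) (H(o) = (o + 17)/(o + 92) = (17 + o)/(92 + o))
H(-97)/(t - 1527) = ((17 - 97)/(92 - 97))/(3248 - 1527) = (-80/(-5))/1721 = -⅕*(-80)*(1/1721) = 16*(1/1721) = 16/1721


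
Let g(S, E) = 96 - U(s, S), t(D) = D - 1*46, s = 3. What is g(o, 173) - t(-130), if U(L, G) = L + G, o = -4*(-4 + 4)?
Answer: 269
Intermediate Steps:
t(D) = -46 + D (t(D) = D - 46 = -46 + D)
o = 0 (o = -4*0 = 0)
U(L, G) = G + L
g(S, E) = 93 - S (g(S, E) = 96 - (S + 3) = 96 - (3 + S) = 96 + (-3 - S) = 93 - S)
g(o, 173) - t(-130) = (93 - 1*0) - (-46 - 130) = (93 + 0) - 1*(-176) = 93 + 176 = 269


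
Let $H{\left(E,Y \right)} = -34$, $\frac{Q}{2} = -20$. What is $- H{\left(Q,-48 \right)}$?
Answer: $34$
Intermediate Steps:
$Q = -40$ ($Q = 2 \left(-20\right) = -40$)
$- H{\left(Q,-48 \right)} = \left(-1\right) \left(-34\right) = 34$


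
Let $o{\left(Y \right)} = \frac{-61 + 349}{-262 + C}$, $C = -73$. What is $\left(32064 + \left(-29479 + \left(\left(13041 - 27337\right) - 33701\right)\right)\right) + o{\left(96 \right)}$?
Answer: $- \frac{15213308}{335} \approx -45413.0$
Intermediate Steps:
$o{\left(Y \right)} = - \frac{288}{335}$ ($o{\left(Y \right)} = \frac{-61 + 349}{-262 - 73} = \frac{288}{-335} = 288 \left(- \frac{1}{335}\right) = - \frac{288}{335}$)
$\left(32064 + \left(-29479 + \left(\left(13041 - 27337\right) - 33701\right)\right)\right) + o{\left(96 \right)} = \left(32064 + \left(-29479 + \left(\left(13041 - 27337\right) - 33701\right)\right)\right) - \frac{288}{335} = \left(32064 - 77476\right) - \frac{288}{335} = -45412 - \frac{288}{335} = - \frac{15213308}{335}$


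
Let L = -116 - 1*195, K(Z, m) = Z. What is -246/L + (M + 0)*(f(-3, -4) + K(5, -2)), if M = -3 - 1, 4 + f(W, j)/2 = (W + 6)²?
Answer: -18414/311 ≈ -59.209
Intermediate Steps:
f(W, j) = -8 + 2*(6 + W)² (f(W, j) = -8 + 2*(W + 6)² = -8 + 2*(6 + W)²)
M = -4
L = -311 (L = -116 - 195 = -311)
-246/L + (M + 0)*(f(-3, -4) + K(5, -2)) = -246/(-311) + (-4 + 0)*((-8 + 2*(6 - 3)²) + 5) = -246*(-1/311) - 4*((-8 + 2*3²) + 5) = 246/311 - 4*((-8 + 2*9) + 5) = 246/311 - 4*((-8 + 18) + 5) = 246/311 - 4*(10 + 5) = 246/311 - 4*15 = 246/311 - 60 = -18414/311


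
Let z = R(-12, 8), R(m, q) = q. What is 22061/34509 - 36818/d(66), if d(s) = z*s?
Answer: -209817359/3036792 ≈ -69.092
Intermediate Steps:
z = 8
d(s) = 8*s
22061/34509 - 36818/d(66) = 22061/34509 - 36818/(8*66) = 22061*(1/34509) - 36818/528 = 22061/34509 - 36818*1/528 = 22061/34509 - 18409/264 = -209817359/3036792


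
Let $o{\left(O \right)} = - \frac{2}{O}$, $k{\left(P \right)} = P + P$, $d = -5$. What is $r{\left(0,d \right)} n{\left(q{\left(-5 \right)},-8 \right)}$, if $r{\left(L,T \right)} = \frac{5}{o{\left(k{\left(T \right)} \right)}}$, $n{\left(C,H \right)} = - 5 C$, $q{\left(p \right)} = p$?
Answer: $625$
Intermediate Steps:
$k{\left(P \right)} = 2 P$
$r{\left(L,T \right)} = - 5 T$ ($r{\left(L,T \right)} = \frac{5}{\left(-2\right) \frac{1}{2 T}} = \frac{5}{\left(-1\right) \frac{1}{T}} = 5 \left(- T\right) = - 5 T$)
$r{\left(0,d \right)} n{\left(q{\left(-5 \right)},-8 \right)} = \left(-5\right) \left(-5\right) \left(\left(-5\right) \left(-5\right)\right) = 25 \cdot 25 = 625$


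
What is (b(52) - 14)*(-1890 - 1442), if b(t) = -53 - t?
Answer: 396508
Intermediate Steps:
(b(52) - 14)*(-1890 - 1442) = ((-53 - 1*52) - 14)*(-1890 - 1442) = ((-53 - 52) - 14)*(-3332) = (-105 - 14)*(-3332) = -119*(-3332) = 396508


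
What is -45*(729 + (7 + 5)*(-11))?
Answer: -26865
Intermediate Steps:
-45*(729 + (7 + 5)*(-11)) = -45*(729 + 12*(-11)) = -45*(729 - 132) = -45*597 = -26865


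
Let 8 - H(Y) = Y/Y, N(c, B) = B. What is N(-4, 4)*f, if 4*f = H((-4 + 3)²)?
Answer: 7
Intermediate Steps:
H(Y) = 7 (H(Y) = 8 - Y/Y = 8 - 1*1 = 8 - 1 = 7)
f = 7/4 (f = (¼)*7 = 7/4 ≈ 1.7500)
N(-4, 4)*f = 4*(7/4) = 7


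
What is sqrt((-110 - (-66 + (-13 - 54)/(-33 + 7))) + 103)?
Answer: 3*sqrt(4238)/26 ≈ 7.5115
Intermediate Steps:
sqrt((-110 - (-66 + (-13 - 54)/(-33 + 7))) + 103) = sqrt((-110 - (-66 - 67/(-26))) + 103) = sqrt((-110 - (-66 - 67*(-1/26))) + 103) = sqrt((-110 - (-66 + 67/26)) + 103) = sqrt((-110 - 1*(-1649/26)) + 103) = sqrt((-110 + 1649/26) + 103) = sqrt(-1211/26 + 103) = sqrt(1467/26) = 3*sqrt(4238)/26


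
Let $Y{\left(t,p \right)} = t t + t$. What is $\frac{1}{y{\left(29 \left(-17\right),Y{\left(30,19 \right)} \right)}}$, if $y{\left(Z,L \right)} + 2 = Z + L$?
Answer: $\frac{1}{435} \approx 0.0022989$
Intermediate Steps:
$Y{\left(t,p \right)} = t + t^{2}$ ($Y{\left(t,p \right)} = t^{2} + t = t + t^{2}$)
$y{\left(Z,L \right)} = -2 + L + Z$ ($y{\left(Z,L \right)} = -2 + \left(Z + L\right) = -2 + \left(L + Z\right) = -2 + L + Z$)
$\frac{1}{y{\left(29 \left(-17\right),Y{\left(30,19 \right)} \right)}} = \frac{1}{-2 + 30 \left(1 + 30\right) + 29 \left(-17\right)} = \frac{1}{-2 + 30 \cdot 31 - 493} = \frac{1}{-2 + 930 - 493} = \frac{1}{435}$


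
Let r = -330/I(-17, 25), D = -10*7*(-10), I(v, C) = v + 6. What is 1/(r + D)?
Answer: 1/730 ≈ 0.0013699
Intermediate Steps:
I(v, C) = 6 + v
D = 700 (D = -70*(-10) = 700)
r = 30 (r = -330/(6 - 17) = -330/(-11) = -330*(-1/11) = 30)
1/(r + D) = 1/(30 + 700) = 1/730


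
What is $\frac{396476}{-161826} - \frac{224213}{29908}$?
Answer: $- \frac{24070648573}{2419946004} \approx -9.9468$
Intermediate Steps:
$\frac{396476}{-161826} - \frac{224213}{29908} = 396476 \left(- \frac{1}{161826}\right) - \frac{224213}{29908} = - \frac{198238}{80913} - \frac{224213}{29908} = - \frac{24070648573}{2419946004}$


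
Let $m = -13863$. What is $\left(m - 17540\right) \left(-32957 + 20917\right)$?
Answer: $378092120$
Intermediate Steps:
$\left(m - 17540\right) \left(-32957 + 20917\right) = \left(-13863 - 17540\right) \left(-32957 + 20917\right) = \left(-31403\right) \left(-12040\right) = 378092120$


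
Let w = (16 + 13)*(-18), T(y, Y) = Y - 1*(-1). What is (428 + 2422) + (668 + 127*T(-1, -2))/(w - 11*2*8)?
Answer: 1988759/698 ≈ 2849.2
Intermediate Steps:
T(y, Y) = 1 + Y (T(y, Y) = Y + 1 = 1 + Y)
w = -522 (w = 29*(-18) = -522)
(428 + 2422) + (668 + 127*T(-1, -2))/(w - 11*2*8) = (428 + 2422) + (668 + 127*(1 - 2))/(-522 - 11*2*8) = 2850 + (668 + 127*(-1))/(-522 - 22*8) = 2850 + (668 - 127)/(-522 - 176) = 2850 + 541/(-698) = 2850 + 541*(-1/698) = 2850 - 541/698 = 1988759/698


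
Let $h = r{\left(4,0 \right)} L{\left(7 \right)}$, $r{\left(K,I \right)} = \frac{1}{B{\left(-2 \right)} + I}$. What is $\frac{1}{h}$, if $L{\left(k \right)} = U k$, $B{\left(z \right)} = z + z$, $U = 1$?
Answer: $- \frac{4}{7} \approx -0.57143$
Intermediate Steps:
$B{\left(z \right)} = 2 z$
$L{\left(k \right)} = k$ ($L{\left(k \right)} = 1 k = k$)
$r{\left(K,I \right)} = \frac{1}{-4 + I}$ ($r{\left(K,I \right)} = \frac{1}{2 \left(-2\right) + I} = \frac{1}{-4 + I}$)
$h = - \frac{7}{4}$ ($h = \frac{1}{-4 + 0} \cdot 7 = \frac{1}{-4} \cdot 7 = \left(- \frac{1}{4}\right) 7 = - \frac{7}{4} \approx -1.75$)
$\frac{1}{h} = \frac{1}{- \frac{7}{4}} = - \frac{4}{7}$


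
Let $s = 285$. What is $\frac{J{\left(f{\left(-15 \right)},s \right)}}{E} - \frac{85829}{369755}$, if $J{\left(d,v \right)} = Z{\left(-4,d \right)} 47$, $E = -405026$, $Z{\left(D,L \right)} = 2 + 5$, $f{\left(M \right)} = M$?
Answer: $- \frac{34884625949}{149760388630} \approx -0.23294$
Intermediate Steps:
$Z{\left(D,L \right)} = 7$
$J{\left(d,v \right)} = 329$ ($J{\left(d,v \right)} = 7 \cdot 47 = 329$)
$\frac{J{\left(f{\left(-15 \right)},s \right)}}{E} - \frac{85829}{369755} = \frac{329}{-405026} - \frac{85829}{369755} = 329 \left(- \frac{1}{405026}\right) - \frac{85829}{369755} = - \frac{329}{405026} - \frac{85829}{369755} = - \frac{34884625949}{149760388630}$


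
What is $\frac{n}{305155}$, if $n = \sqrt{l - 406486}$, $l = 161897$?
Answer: $\frac{i \sqrt{244589}}{305155} \approx 0.0016207 i$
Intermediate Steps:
$n = i \sqrt{244589}$ ($n = \sqrt{161897 - 406486} = \sqrt{-244589} = i \sqrt{244589} \approx 494.56 i$)
$\frac{n}{305155} = \frac{i \sqrt{244589}}{305155}$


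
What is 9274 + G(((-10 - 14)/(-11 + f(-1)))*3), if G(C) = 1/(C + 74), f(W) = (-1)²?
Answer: 3765249/406 ≈ 9274.0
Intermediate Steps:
f(W) = 1
G(C) = 1/(74 + C)
9274 + G(((-10 - 14)/(-11 + f(-1)))*3) = 9274 + 1/(74 + ((-10 - 14)/(-11 + 1))*3) = 9274 + 1/(74 - 24/(-10)*3) = 9274 + 1/(74 - 24*(-⅒)*3) = 9274 + 1/(74 + (12/5)*3) = 9274 + 1/(74 + 36/5) = 9274 + 1/(406/5) = 9274 + 5/406 = 3765249/406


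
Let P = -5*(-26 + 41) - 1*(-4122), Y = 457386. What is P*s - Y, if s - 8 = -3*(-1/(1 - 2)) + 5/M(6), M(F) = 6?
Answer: -867557/2 ≈ -4.3378e+5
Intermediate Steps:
s = 35/6 (s = 8 + (-3*(-1/(1 - 2)) + 5/6) = 8 + (-3/((-1*(-1))) + 5*(1/6)) = 8 + (-3/1 + 5/6) = 8 + (-3*1 + 5/6) = 8 + (-3 + 5/6) = 8 - 13/6 = 35/6 ≈ 5.8333)
P = 4047 (P = -5*15 + 4122 = -75 + 4122 = 4047)
P*s - Y = 4047*(35/6) - 1*457386 = 47215/2 - 457386 = -867557/2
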